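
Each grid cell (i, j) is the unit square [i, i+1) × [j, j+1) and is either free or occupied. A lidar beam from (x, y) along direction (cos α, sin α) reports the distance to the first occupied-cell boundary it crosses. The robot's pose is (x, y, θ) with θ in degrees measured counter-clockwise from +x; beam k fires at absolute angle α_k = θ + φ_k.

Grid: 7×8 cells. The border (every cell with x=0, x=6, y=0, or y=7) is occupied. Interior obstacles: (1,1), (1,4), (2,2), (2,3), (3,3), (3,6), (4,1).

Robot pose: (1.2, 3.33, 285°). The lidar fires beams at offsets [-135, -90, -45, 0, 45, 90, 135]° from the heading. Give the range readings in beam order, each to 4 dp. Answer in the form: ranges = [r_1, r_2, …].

ranges = [0.2309, 0.2071, 0.4000, 1.3769, 0.9238, 0.8282, 0.7736]

beam 1: φ=-135°, α=150°
  dir = (cos 150°, sin 150°) = (-0.8660, 0.5000); from cell (1,3)
  next x-line at t=0.2309, next y-line at t=1.3400; Δt_x=1.1547, Δt_y=2.0000
    x: enter (0,3) at t=0.2309 ← occupied
  → r_1 = 0.2309
beam 2: φ=-90°, α=195°
  dir = (cos 195°, sin 195°) = (-0.9659, -0.2588); from cell (1,3)
  next x-line at t=0.2071, next y-line at t=1.2750; Δt_x=1.0353, Δt_y=3.8637
    x: enter (0,3) at t=0.2071 ← occupied
  → r_2 = 0.2071
beam 3: φ=-45°, α=240°
  dir = (cos 240°, sin 240°) = (-0.5000, -0.8660); from cell (1,3)
  next x-line at t=0.4000, next y-line at t=0.3811; Δt_x=2.0000, Δt_y=1.1547
    y: enter (1,2) at t=0.3811
    x: enter (0,2) at t=0.4000 ← occupied
  → r_3 = 0.4000
beam 4: φ=0°, α=285°
  dir = (cos 285°, sin 285°) = (0.2588, -0.9659); from cell (1,3)
  next x-line at t=3.0910, next y-line at t=0.3416; Δt_x=3.8637, Δt_y=1.0353
    y: enter (1,2) at t=0.3416
    y: enter (1,1) at t=1.3769 ← occupied
  → r_4 = 1.3769
beam 5: φ=45°, α=330°
  dir = (cos 330°, sin 330°) = (0.8660, -0.5000); from cell (1,3)
  next x-line at t=0.9238, next y-line at t=0.6600; Δt_x=1.1547, Δt_y=2.0000
    y: enter (1,2) at t=0.6600
    x: enter (2,2) at t=0.9238 ← occupied
  → r_5 = 0.9238
beam 6: φ=90°, α=15°
  dir = (cos 15°, sin 15°) = (0.9659, 0.2588); from cell (1,3)
  next x-line at t=0.8282, next y-line at t=2.5887; Δt_x=1.0353, Δt_y=3.8637
    x: enter (2,3) at t=0.8282 ← occupied
  → r_6 = 0.8282
beam 7: φ=135°, α=60°
  dir = (cos 60°, sin 60°) = (0.5000, 0.8660); from cell (1,3)
  next x-line at t=1.6000, next y-line at t=0.7736; Δt_x=2.0000, Δt_y=1.1547
    y: enter (1,4) at t=0.7736 ← occupied
  → r_7 = 0.7736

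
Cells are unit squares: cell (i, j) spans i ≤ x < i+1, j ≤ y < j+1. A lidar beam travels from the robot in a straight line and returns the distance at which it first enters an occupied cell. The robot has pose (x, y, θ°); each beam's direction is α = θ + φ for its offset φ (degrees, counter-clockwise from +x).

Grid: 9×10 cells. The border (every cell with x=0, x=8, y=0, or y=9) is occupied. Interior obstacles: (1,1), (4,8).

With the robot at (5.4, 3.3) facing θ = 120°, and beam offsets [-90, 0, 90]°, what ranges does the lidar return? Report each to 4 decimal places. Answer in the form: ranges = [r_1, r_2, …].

beam 1: φ=-90°, α=30°
  dir = (cos 30°, sin 30°) = (0.8660, 0.5000); from cell (5,3)
  next x-line at t=0.6928, next y-line at t=1.4000; Δt_x=1.1547, Δt_y=2.0000
    x: enter (6,3) at t=0.6928
    y: enter (6,4) at t=1.4000
    x: enter (7,4) at t=1.8475
    x: enter (8,4) at t=3.0022 ← occupied
  → r_1 = 3.0022
beam 2: φ=0°, α=120°
  dir = (cos 120°, sin 120°) = (-0.5000, 0.8660); from cell (5,3)
  next x-line at t=0.8000, next y-line at t=0.8083; Δt_x=2.0000, Δt_y=1.1547
    x: enter (4,3) at t=0.8000
    y: enter (4,4) at t=0.8083
    y: enter (4,5) at t=1.9630
    x: enter (3,5) at t=2.8000
    y: enter (3,6) at t=3.1177
    y: enter (3,7) at t=4.2724
    x: enter (2,7) at t=4.8000
    y: enter (2,8) at t=5.4271
    y: enter (2,9) at t=6.5818 ← occupied
  → r_2 = 6.5818
beam 3: φ=90°, α=210°
  dir = (cos 210°, sin 210°) = (-0.8660, -0.5000); from cell (5,3)
  next x-line at t=0.4619, next y-line at t=0.6000; Δt_x=1.1547, Δt_y=2.0000
    x: enter (4,3) at t=0.4619
    y: enter (4,2) at t=0.6000
    x: enter (3,2) at t=1.6166
    y: enter (3,1) at t=2.6000
    x: enter (2,1) at t=2.7713
    x: enter (1,1) at t=3.9260 ← occupied
  → r_3 = 3.9260

ranges = [3.0022, 6.5818, 3.9260]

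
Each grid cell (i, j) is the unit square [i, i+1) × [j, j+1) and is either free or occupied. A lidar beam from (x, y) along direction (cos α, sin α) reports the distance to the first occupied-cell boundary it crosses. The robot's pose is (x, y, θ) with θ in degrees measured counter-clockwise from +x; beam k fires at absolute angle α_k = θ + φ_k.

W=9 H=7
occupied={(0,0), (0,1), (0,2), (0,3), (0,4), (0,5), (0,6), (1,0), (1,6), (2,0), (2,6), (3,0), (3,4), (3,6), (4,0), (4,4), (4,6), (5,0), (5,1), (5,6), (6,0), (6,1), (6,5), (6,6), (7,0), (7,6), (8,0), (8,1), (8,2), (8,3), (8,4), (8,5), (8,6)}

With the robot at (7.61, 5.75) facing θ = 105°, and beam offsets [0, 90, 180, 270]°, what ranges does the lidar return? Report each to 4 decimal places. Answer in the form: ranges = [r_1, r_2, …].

beam 1: φ=0°, α=105°
  direction (-0.2588, 0.9659); cell (7,5); t to first gridline: x 2.3569, y 0.2588 (then +3.8637 / +1.0353)
    (7,6) via y @ 0.2588  # hit
  → r_1 = 0.2588
beam 2: φ=90°, α=195°
  direction (-0.9659, -0.2588); cell (7,5); t to first gridline: x 0.6315, y 2.8978 (then +1.0353 / +3.8637)
    (6,5) via x @ 0.6315  # hit
  → r_2 = 0.6315
beam 3: φ=180°, α=285°
  direction (0.2588, -0.9659); cell (7,5); t to first gridline: x 1.5068, y 0.7765 (then +3.8637 / +1.0353)
    (7,4) via y @ 0.7765
    (8,4) via x @ 1.5068  # hit
  → r_3 = 1.5068
beam 4: φ=270°, α=15°
  direction (0.9659, 0.2588); cell (7,5); t to first gridline: x 0.4038, y 0.9659 (then +1.0353 / +3.8637)
    (8,5) via x @ 0.4038  # hit
  → r_4 = 0.4038

ranges = [0.2588, 0.6315, 1.5068, 0.4038]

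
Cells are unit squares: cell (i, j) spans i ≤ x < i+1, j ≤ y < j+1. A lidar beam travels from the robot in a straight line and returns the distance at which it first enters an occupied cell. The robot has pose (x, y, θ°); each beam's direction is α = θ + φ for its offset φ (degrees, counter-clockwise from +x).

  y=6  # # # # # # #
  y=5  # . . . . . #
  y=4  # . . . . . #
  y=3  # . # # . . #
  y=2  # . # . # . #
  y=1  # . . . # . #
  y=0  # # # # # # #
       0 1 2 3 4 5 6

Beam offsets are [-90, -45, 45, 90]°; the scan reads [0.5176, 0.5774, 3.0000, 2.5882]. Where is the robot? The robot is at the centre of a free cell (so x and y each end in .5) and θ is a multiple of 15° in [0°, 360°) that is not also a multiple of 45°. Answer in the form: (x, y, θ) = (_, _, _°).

Enumerate (i+0.5, j+0.5, θ) over the 20 free cells and 16 admissible headings. For each, cast all 4 beams and compare to the given ranges.
  (5.5, 4.5, 195°): beam 1 = 1.5529 ≠ 0.5176 ✗
  (3.5, 1.5, 330°): beam 1 = 0.5774 ≠ 0.5176 ✗
  (2.5, 5.5, 195°): beam 2 = 1.0000 ≠ 0.5774 ✗
  (5.5, 2.5, 300°): beam 1 = 0.5774 ≠ 0.5176 ✗
  …
  (5.5, 5.5, 165°): r_1=0.5176, r_2=0.5774, r_3=3.0000, r_4=2.5882 — all match ✓
Unique over the lattice → pose = (5.5, 5.5, 165°).

(x, y, θ) = (5.5, 5.5, 165°)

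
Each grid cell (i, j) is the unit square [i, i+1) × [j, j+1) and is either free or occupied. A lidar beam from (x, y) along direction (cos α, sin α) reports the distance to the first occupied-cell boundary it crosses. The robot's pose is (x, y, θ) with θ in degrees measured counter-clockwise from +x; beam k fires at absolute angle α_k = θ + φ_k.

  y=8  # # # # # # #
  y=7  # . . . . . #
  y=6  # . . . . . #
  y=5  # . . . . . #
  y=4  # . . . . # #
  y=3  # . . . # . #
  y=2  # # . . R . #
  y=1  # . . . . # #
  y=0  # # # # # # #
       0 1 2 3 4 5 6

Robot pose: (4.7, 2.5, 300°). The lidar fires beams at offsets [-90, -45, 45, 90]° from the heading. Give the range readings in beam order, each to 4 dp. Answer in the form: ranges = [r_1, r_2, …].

ranges = [3.0000, 1.5529, 1.3459, 1.5011]

beam 1: φ=-90°, α=210°
  d=(-0.8660,-0.5000)  start (4,2)  tX=0.8083 tY=1.0000  stride 1/|dx|=1.1547 1/|dy|=2.0000
    cross x-line → (3,2), t=0.8083
    cross y-line → (3,1), t=1.0000
    cross x-line → (2,1), t=1.9630
    cross y-line → (2,0), t=3.0000 (wall)
  → r_1 = 3.0000
beam 2: φ=-45°, α=255°
  d=(-0.2588,-0.9659)  start (4,2)  tX=2.7046 tY=0.5176  stride 1/|dx|=3.8637 1/|dy|=1.0353
    cross y-line → (4,1), t=0.5176
    cross y-line → (4,0), t=1.5529 (wall)
  → r_2 = 1.5529
beam 3: φ=45°, α=345°
  d=(0.9659,-0.2588)  start (4,2)  tX=0.3106 tY=1.9319  stride 1/|dx|=1.0353 1/|dy|=3.8637
    cross x-line → (5,2), t=0.3106
    cross x-line → (6,2), t=1.3459 (wall)
  → r_3 = 1.3459
beam 4: φ=90°, α=30°
  d=(0.8660,0.5000)  start (4,2)  tX=0.3464 tY=1.0000  stride 1/|dx|=1.1547 1/|dy|=2.0000
    cross x-line → (5,2), t=0.3464
    cross y-line → (5,3), t=1.0000
    cross x-line → (6,3), t=1.5011 (wall)
  → r_4 = 1.5011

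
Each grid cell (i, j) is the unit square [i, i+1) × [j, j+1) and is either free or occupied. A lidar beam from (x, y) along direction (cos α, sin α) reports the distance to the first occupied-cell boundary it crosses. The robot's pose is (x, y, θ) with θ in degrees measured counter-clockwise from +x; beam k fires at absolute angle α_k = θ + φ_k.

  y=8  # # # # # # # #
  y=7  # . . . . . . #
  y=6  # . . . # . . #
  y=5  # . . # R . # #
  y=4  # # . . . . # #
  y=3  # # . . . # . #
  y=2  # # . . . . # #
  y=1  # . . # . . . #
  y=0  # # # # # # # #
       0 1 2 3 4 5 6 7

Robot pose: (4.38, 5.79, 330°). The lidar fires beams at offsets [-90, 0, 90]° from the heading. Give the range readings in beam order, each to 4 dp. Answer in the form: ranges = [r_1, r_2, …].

beam 1: φ=-90°, α=240°
  dir = (cos 240°, sin 240°) = (-0.5000, -0.8660); from cell (4,5)
  next x-line at t=0.7600, next y-line at t=0.9122; Δt_x=2.0000, Δt_y=1.1547
    x: enter (3,5) at t=0.7600 ← occupied
  → r_1 = 0.7600
beam 2: φ=0°, α=330°
  dir = (cos 330°, sin 330°) = (0.8660, -0.5000); from cell (4,5)
  next x-line at t=0.7159, next y-line at t=1.5800; Δt_x=1.1547, Δt_y=2.0000
    x: enter (5,5) at t=0.7159
    y: enter (5,4) at t=1.5800
    x: enter (6,4) at t=1.8706 ← occupied
  → r_2 = 1.8706
beam 3: φ=90°, α=60°
  dir = (cos 60°, sin 60°) = (0.5000, 0.8660); from cell (4,5)
  next x-line at t=1.2400, next y-line at t=0.2425; Δt_x=2.0000, Δt_y=1.1547
    y: enter (4,6) at t=0.2425 ← occupied
  → r_3 = 0.2425

ranges = [0.7600, 1.8706, 0.2425]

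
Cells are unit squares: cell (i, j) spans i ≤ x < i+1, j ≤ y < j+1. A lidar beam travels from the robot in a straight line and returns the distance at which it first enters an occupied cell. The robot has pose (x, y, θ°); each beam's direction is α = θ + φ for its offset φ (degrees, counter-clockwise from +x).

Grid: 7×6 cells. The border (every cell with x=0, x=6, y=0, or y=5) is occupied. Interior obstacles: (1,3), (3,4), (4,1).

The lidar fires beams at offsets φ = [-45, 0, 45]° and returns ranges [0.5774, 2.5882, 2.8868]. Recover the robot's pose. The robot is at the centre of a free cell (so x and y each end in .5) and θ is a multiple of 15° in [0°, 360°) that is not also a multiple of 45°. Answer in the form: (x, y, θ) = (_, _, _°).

The pose lattice has 17·16 = 272 candidates. Test each by forward raycasting.
  (5.5, 4.5, 195°): beam 1 = 1.0000 ≠ 0.5774 ✗
  (3.5, 2.5, 345°): beam 1 = 1.0000 ≠ 0.5774 ✗
  (5.5, 2.5, 240°): beam 1 = 4.6587 ≠ 0.5774 ✗
  (3.5, 3.5, 330°): beam 1 = 1.9319 ≠ 0.5774 ✗
  (2.5, 1.5, 255°): beam 1 = 1.0000 ≠ 0.5774 ✗
  …
  (2.5, 3.5, 255°): r_1=0.5774, r_2=2.5882, r_3=2.8868 — all match ✓
Unique over the lattice → pose = (2.5, 3.5, 255°).

(x, y, θ) = (2.5, 3.5, 255°)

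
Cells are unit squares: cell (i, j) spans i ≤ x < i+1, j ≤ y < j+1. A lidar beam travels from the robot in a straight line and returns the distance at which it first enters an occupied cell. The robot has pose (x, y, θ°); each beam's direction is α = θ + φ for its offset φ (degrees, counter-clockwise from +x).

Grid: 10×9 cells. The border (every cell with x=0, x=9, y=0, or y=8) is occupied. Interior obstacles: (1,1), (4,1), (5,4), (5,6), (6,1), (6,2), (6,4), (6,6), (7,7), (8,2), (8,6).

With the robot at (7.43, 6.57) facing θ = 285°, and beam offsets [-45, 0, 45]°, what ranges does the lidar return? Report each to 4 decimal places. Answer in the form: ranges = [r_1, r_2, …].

beam 1: φ=-45°, α=240°
  d=(-0.5000,-0.8660)  start (7,6)  tX=0.8600 tY=0.6582  stride 1/|dx|=2.0000 1/|dy|=1.1547
    cross y-line → (7,5), t=0.6582
    cross x-line → (6,5), t=0.8600
    cross y-line → (6,4), t=1.8129 (wall)
  → r_1 = 1.8129
beam 2: φ=0°, α=285°
  d=(0.2588,-0.9659)  start (7,6)  tX=2.2023 tY=0.5901  stride 1/|dx|=3.8637 1/|dy|=1.0353
    cross y-line → (7,5), t=0.5901
    cross y-line → (7,4), t=1.6254
    cross x-line → (8,4), t=2.2023
    cross y-line → (8,3), t=2.6607
    cross y-line → (8,2), t=3.6959 (wall)
  → r_2 = 3.6959
beam 3: φ=45°, α=330°
  d=(0.8660,-0.5000)  start (7,6)  tX=0.6582 tY=1.1400  stride 1/|dx|=1.1547 1/|dy|=2.0000
    cross x-line → (8,6), t=0.6582 (wall)
  → r_3 = 0.6582

ranges = [1.8129, 3.6959, 0.6582]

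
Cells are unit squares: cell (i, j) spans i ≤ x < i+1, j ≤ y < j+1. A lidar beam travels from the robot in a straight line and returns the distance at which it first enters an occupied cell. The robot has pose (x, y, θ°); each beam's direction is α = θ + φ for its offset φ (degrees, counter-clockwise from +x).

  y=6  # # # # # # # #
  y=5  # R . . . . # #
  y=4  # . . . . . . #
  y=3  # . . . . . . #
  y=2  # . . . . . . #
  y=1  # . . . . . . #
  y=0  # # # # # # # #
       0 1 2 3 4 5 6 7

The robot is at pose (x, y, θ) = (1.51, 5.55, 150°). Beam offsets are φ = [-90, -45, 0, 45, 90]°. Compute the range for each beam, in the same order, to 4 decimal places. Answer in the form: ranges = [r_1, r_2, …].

ranges = [0.5196, 0.4659, 0.5889, 0.5280, 1.0200]

beam 1: φ=-90°, α=60°
  dir = (cos 60°, sin 60°) = (0.5000, 0.8660); from cell (1,5)
  next x-line at t=0.9800, next y-line at t=0.5196; Δt_x=2.0000, Δt_y=1.1547
    y: enter (1,6) at t=0.5196 ← occupied
  → r_1 = 0.5196
beam 2: φ=-45°, α=105°
  dir = (cos 105°, sin 105°) = (-0.2588, 0.9659); from cell (1,5)
  next x-line at t=1.9705, next y-line at t=0.4659; Δt_x=3.8637, Δt_y=1.0353
    y: enter (1,6) at t=0.4659 ← occupied
  → r_2 = 0.4659
beam 3: φ=0°, α=150°
  dir = (cos 150°, sin 150°) = (-0.8660, 0.5000); from cell (1,5)
  next x-line at t=0.5889, next y-line at t=0.9000; Δt_x=1.1547, Δt_y=2.0000
    x: enter (0,5) at t=0.5889 ← occupied
  → r_3 = 0.5889
beam 4: φ=45°, α=195°
  dir = (cos 195°, sin 195°) = (-0.9659, -0.2588); from cell (1,5)
  next x-line at t=0.5280, next y-line at t=2.1250; Δt_x=1.0353, Δt_y=3.8637
    x: enter (0,5) at t=0.5280 ← occupied
  → r_4 = 0.5280
beam 5: φ=90°, α=240°
  dir = (cos 240°, sin 240°) = (-0.5000, -0.8660); from cell (1,5)
  next x-line at t=1.0200, next y-line at t=0.6351; Δt_x=2.0000, Δt_y=1.1547
    y: enter (1,4) at t=0.6351
    x: enter (0,4) at t=1.0200 ← occupied
  → r_5 = 1.0200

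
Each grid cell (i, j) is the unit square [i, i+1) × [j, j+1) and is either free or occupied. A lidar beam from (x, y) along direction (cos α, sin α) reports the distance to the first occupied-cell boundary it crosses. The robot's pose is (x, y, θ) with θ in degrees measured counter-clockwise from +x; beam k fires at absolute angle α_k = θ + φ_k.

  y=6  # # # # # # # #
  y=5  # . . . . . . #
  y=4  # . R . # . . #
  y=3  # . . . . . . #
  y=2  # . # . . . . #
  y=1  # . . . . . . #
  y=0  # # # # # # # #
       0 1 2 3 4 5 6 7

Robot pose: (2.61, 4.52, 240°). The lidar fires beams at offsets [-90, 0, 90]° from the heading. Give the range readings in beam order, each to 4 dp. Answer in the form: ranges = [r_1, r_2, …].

beam 1: φ=-90°, α=150°
  cosα=-0.8660 sinα=0.5000 | (2,4) | tMaxX 0.7044 tMaxY 0.9600 | tΔX 1.1547 tΔY 2.0000
    t=0.7044 [x] (1,4)
    t=0.9600 [y] (1,5)
    t=1.8591 [x] (0,5) — stop
  → r_1 = 1.8591
beam 2: φ=0°, α=240°
  cosα=-0.5000 sinα=-0.8660 | (2,4) | tMaxX 1.2200 tMaxY 0.6004 | tΔX 2.0000 tΔY 1.1547
    t=0.6004 [y] (2,3)
    t=1.2200 [x] (1,3)
    t=1.7551 [y] (1,2)
    t=2.9098 [y] (1,1)
    t=3.2200 [x] (0,1) — stop
  → r_2 = 3.2200
beam 3: φ=90°, α=330°
  cosα=0.8660 sinα=-0.5000 | (2,4) | tMaxX 0.4503 tMaxY 1.0400 | tΔX 1.1547 tΔY 2.0000
    t=0.4503 [x] (3,4)
    t=1.0400 [y] (3,3)
    t=1.6050 [x] (4,3)
    t=2.7597 [x] (5,3)
    t=3.0400 [y] (5,2)
    t=3.9144 [x] (6,2)
    t=5.0400 [y] (6,1)
    t=5.0691 [x] (7,1) — stop
  → r_3 = 5.0691

ranges = [1.8591, 3.2200, 5.0691]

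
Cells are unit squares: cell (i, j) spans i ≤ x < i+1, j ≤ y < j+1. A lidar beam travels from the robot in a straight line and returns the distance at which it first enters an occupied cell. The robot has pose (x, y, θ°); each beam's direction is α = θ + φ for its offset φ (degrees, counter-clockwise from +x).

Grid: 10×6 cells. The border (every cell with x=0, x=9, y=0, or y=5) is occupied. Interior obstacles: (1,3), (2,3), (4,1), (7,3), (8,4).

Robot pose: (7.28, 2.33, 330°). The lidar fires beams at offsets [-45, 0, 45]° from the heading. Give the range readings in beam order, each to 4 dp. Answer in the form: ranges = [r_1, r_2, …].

beam 1: φ=-45°, α=285°
  direction (0.2588, -0.9659); cell (7,2); t to first gridline: x 2.7819, y 0.3416 (then +3.8637 / +1.0353)
    (7,1) via y @ 0.3416
    (7,0) via y @ 1.3769  # hit
  → r_1 = 1.3769
beam 2: φ=0°, α=330°
  direction (0.8660, -0.5000); cell (7,2); t to first gridline: x 0.8314, y 0.6600 (then +1.1547 / +2.0000)
    (7,1) via y @ 0.6600
    (8,1) via x @ 0.8314
    (9,1) via x @ 1.9861  # hit
  → r_2 = 1.9861
beam 3: φ=45°, α=15°
  direction (0.9659, 0.2588); cell (7,2); t to first gridline: x 0.7454, y 2.5887 (then +1.0353 / +3.8637)
    (8,2) via x @ 0.7454
    (9,2) via x @ 1.7807  # hit
  → r_3 = 1.7807

ranges = [1.3769, 1.9861, 1.7807]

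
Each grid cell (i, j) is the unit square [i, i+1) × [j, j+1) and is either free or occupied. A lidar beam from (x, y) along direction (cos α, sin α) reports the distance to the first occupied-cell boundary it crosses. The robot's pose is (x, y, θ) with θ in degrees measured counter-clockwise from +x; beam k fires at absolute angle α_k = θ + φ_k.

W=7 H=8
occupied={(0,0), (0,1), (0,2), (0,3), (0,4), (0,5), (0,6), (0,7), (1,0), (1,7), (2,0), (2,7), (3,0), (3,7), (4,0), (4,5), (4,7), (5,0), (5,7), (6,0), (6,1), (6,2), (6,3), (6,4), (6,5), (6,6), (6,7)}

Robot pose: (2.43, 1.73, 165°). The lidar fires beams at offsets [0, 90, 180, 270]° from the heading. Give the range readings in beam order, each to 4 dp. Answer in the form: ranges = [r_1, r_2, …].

beam 1: φ=0°, α=165°
  cosα=-0.9659 sinα=0.2588 | (2,1) | tMaxX 0.4452 tMaxY 1.0432 | tΔX 1.0353 tΔY 3.8637
    t=0.4452 [x] (1,1)
    t=1.0432 [y] (1,2)
    t=1.4804 [x] (0,2) — stop
  → r_1 = 1.4804
beam 2: φ=90°, α=255°
  cosα=-0.2588 sinα=-0.9659 | (2,1) | tMaxX 1.6614 tMaxY 0.7558 | tΔX 3.8637 tΔY 1.0353
    t=0.7558 [y] (2,0) — stop
  → r_2 = 0.7558
beam 3: φ=180°, α=345°
  cosα=0.9659 sinα=-0.2588 | (2,1) | tMaxX 0.5901 tMaxY 2.8205 | tΔX 1.0353 tΔY 3.8637
    t=0.5901 [x] (3,1)
    t=1.6254 [x] (4,1)
    t=2.6607 [x] (5,1)
    t=2.8205 [y] (5,0) — stop
  → r_3 = 2.8205
beam 4: φ=270°, α=75°
  cosα=0.2588 sinα=0.9659 | (2,1) | tMaxX 2.2023 tMaxY 0.2795 | tΔX 3.8637 tΔY 1.0353
    t=0.2795 [y] (2,2)
    t=1.3148 [y] (2,3)
    t=2.2023 [x] (3,3)
    t=2.3501 [y] (3,4)
    t=3.3854 [y] (3,5)
    t=4.4206 [y] (3,6)
    t=5.4559 [y] (3,7) — stop
  → r_4 = 5.4559

ranges = [1.4804, 0.7558, 2.8205, 5.4559]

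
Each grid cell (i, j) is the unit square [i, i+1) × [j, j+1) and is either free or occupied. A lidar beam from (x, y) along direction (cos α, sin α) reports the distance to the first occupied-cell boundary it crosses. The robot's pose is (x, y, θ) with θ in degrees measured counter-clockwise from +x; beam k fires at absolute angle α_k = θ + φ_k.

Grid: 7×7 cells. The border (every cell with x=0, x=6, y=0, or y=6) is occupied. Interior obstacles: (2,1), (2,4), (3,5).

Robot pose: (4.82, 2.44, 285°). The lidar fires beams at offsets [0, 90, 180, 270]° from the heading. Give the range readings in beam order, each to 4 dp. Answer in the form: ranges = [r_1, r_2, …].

ranges = [1.4908, 1.2216, 3.1682, 1.8842]

beam 1: φ=0°, α=285°
  cosα=0.2588 sinα=-0.9659 | (4,2) | tMaxX 0.6955 tMaxY 0.4555 | tΔX 3.8637 tΔY 1.0353
    t=0.4555 [y] (4,1)
    t=0.6955 [x] (5,1)
    t=1.4908 [y] (5,0) — stop
  → r_1 = 1.4908
beam 2: φ=90°, α=15°
  cosα=0.9659 sinα=0.2588 | (4,2) | tMaxX 0.1863 tMaxY 2.1637 | tΔX 1.0353 tΔY 3.8637
    t=0.1863 [x] (5,2)
    t=1.2216 [x] (6,2) — stop
  → r_2 = 1.2216
beam 3: φ=180°, α=105°
  cosα=-0.2588 sinα=0.9659 | (4,2) | tMaxX 3.1682 tMaxY 0.5798 | tΔX 3.8637 tΔY 1.0353
    t=0.5798 [y] (4,3)
    t=1.6150 [y] (4,4)
    t=2.6503 [y] (4,5)
    t=3.1682 [x] (3,5) — stop
  → r_3 = 3.1682
beam 4: φ=270°, α=195°
  cosα=-0.9659 sinα=-0.2588 | (4,2) | tMaxX 0.8489 tMaxY 1.7000 | tΔX 1.0353 tΔY 3.8637
    t=0.8489 [x] (3,2)
    t=1.7000 [y] (3,1)
    t=1.8842 [x] (2,1) — stop
  → r_4 = 1.8842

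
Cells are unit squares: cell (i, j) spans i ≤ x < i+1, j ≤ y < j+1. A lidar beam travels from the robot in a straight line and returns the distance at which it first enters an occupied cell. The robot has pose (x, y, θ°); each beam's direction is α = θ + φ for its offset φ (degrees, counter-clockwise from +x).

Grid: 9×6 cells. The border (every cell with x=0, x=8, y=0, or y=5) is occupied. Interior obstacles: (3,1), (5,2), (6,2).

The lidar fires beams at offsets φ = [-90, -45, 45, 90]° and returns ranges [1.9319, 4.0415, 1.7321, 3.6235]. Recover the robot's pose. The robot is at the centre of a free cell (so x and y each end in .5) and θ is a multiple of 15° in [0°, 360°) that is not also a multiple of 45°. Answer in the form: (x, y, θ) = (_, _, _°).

Candidates: 25 free-cell centres × 16 headings = 400 poses. Raycast each; keep the one whose scan matches to 4 dp.
  (4.5, 3.5, 105°): beam 1 = 3.6235 ≠ 1.9319 ✗
  (4.5, 4.5, 240°): beam 1 = 1.0000 ≠ 1.9319 ✗
  (3.5, 4.5, 255°): beam 2 = 2.8868 ≠ 4.0415 ✗
  (3.5, 3.5, 15°): beam 1 = 1.5529 ≠ 1.9319 ✗
  …
  (4.5, 4.5, 255°): r_1=1.9319, r_2=4.0415, r_3=1.7321, r_4=3.6235 — all match ✓
No second candidate reproduces the full scan.

(x, y, θ) = (4.5, 4.5, 255°)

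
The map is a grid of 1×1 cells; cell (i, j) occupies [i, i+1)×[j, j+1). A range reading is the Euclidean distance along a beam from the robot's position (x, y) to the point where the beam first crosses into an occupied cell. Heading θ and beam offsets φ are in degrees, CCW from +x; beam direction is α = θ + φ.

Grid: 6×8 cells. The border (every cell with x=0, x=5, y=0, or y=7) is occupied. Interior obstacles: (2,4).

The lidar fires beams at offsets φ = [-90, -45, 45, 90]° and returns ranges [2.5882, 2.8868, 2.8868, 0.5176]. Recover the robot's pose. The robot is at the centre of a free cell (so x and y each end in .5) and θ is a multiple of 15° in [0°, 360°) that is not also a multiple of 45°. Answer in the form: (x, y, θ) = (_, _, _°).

(x, y, θ) = (2.5, 3.5, 345°)

The pose lattice has 23·16 = 368 candidates. Test each by forward raycasting.
  (4.5, 5.5, 15°): beam 1 = 1.9319 ≠ 2.5882 ✗
  (3.5, 2.5, 240°): beam 1 = 2.8868 ≠ 2.5882 ✗
  (4.5, 1.5, 195°): beam 1 = 5.6940 ≠ 2.5882 ✗
  (2.5, 3.5, 75°): beam 3 = 0.5774 ≠ 2.8868 ✗
  …
  (2.5, 3.5, 345°): r_1=2.5882, r_2=2.8868, r_3=2.8868, r_4=0.5176 — all match ✓
Unique over the lattice → pose = (2.5, 3.5, 345°).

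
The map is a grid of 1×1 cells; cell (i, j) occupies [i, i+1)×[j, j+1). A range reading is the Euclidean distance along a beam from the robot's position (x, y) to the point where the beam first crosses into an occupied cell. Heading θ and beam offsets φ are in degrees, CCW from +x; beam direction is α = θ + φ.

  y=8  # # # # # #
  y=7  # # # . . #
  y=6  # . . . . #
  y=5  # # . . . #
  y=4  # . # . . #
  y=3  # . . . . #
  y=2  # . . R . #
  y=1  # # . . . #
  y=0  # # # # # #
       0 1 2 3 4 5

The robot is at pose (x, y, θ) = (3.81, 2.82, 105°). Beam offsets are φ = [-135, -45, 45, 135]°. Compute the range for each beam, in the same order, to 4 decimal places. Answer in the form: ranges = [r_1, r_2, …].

beam 1: φ=-135°, α=330°
  d=(0.8660,-0.5000)  start (3,2)  tX=0.2194 tY=1.6400  stride 1/|dx|=1.1547 1/|dy|=2.0000
    cross x-line → (4,2), t=0.2194
    cross x-line → (5,2), t=1.3741 (wall)
  → r_1 = 1.3741
beam 2: φ=-45°, α=60°
  d=(0.5000,0.8660)  start (3,2)  tX=0.3800 tY=0.2078  stride 1/|dx|=2.0000 1/|dy|=1.1547
    cross y-line → (3,3), t=0.2078
    cross x-line → (4,3), t=0.3800
    cross y-line → (4,4), t=1.3625
    cross x-line → (5,4), t=2.3800 (wall)
  → r_2 = 2.3800
beam 3: φ=45°, α=150°
  d=(-0.8660,0.5000)  start (3,2)  tX=0.9353 tY=0.3600  stride 1/|dx|=1.1547 1/|dy|=2.0000
    cross y-line → (3,3), t=0.3600
    cross x-line → (2,3), t=0.9353
    cross x-line → (1,3), t=2.0900
    cross y-line → (1,4), t=2.3600
    cross x-line → (0,4), t=3.2447 (wall)
  → r_3 = 3.2447
beam 4: φ=135°, α=240°
  d=(-0.5000,-0.8660)  start (3,2)  tX=1.6200 tY=0.9469  stride 1/|dx|=2.0000 1/|dy|=1.1547
    cross y-line → (3,1), t=0.9469
    cross x-line → (2,1), t=1.6200
    cross y-line → (2,0), t=2.1016 (wall)
  → r_4 = 2.1016

ranges = [1.3741, 2.3800, 3.2447, 2.1016]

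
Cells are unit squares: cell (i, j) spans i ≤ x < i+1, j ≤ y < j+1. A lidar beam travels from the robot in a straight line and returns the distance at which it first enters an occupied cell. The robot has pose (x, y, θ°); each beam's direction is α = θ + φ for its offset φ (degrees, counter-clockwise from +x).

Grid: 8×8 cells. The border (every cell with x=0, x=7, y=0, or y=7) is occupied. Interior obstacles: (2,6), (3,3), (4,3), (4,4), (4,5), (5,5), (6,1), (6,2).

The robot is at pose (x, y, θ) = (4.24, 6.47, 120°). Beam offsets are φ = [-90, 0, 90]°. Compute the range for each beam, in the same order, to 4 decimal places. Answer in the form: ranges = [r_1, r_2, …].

ranges = [1.0600, 0.6120, 3.7412]

beam 1: φ=-90°, α=30°
  d=(0.8660,0.5000)  start (4,6)  tX=0.8776 tY=1.0600  stride 1/|dx|=1.1547 1/|dy|=2.0000
    cross x-line → (5,6), t=0.8776
    cross y-line → (5,7), t=1.0600 (wall)
  → r_1 = 1.0600
beam 2: φ=0°, α=120°
  d=(-0.5000,0.8660)  start (4,6)  tX=0.4800 tY=0.6120  stride 1/|dx|=2.0000 1/|dy|=1.1547
    cross x-line → (3,6), t=0.4800
    cross y-line → (3,7), t=0.6120 (wall)
  → r_2 = 0.6120
beam 3: φ=90°, α=210°
  d=(-0.8660,-0.5000)  start (4,6)  tX=0.2771 tY=0.9400  stride 1/|dx|=1.1547 1/|dy|=2.0000
    cross x-line → (3,6), t=0.2771
    cross y-line → (3,5), t=0.9400
    cross x-line → (2,5), t=1.4318
    cross x-line → (1,5), t=2.5865
    cross y-line → (1,4), t=2.9400
    cross x-line → (0,4), t=3.7412 (wall)
  → r_3 = 3.7412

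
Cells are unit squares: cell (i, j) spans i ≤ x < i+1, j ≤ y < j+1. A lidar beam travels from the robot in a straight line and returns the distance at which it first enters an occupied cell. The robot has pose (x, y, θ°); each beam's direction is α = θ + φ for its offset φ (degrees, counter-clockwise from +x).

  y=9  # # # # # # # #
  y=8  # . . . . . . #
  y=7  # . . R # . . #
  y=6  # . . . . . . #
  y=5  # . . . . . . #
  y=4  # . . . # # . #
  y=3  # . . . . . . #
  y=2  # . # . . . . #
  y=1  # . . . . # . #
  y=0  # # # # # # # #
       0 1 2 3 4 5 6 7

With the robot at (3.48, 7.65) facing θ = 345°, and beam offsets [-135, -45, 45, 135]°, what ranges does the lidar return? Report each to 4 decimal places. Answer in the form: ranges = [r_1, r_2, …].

beam 1: φ=-135°, α=210°
  direction (-0.8660, -0.5000); cell (3,7); t to first gridline: x 0.5543, y 1.3000 (then +1.1547 / +2.0000)
    (2,7) via x @ 0.5543
    (2,6) via y @ 1.3000
    (1,6) via x @ 1.7090
    (0,6) via x @ 2.8637  # hit
  → r_1 = 2.8637
beam 2: φ=-45°, α=300°
  direction (0.5000, -0.8660); cell (3,7); t to first gridline: x 1.0400, y 0.7506 (then +2.0000 / +1.1547)
    (3,6) via y @ 0.7506
    (4,6) via x @ 1.0400
    (4,5) via y @ 1.9053
    (5,5) via x @ 3.0400
    (5,4) via y @ 3.0600  # hit
  → r_2 = 3.0600
beam 3: φ=45°, α=30°
  direction (0.8660, 0.5000); cell (3,7); t to first gridline: x 0.6004, y 0.7000 (then +1.1547 / +2.0000)
    (4,7) via x @ 0.6004  # hit
  → r_3 = 0.6004
beam 4: φ=135°, α=120°
  direction (-0.5000, 0.8660); cell (3,7); t to first gridline: x 0.9600, y 0.4041 (then +2.0000 / +1.1547)
    (3,8) via y @ 0.4041
    (2,8) via x @ 0.9600
    (2,9) via y @ 1.5588  # hit
  → r_4 = 1.5588

ranges = [2.8637, 3.0600, 0.6004, 1.5588]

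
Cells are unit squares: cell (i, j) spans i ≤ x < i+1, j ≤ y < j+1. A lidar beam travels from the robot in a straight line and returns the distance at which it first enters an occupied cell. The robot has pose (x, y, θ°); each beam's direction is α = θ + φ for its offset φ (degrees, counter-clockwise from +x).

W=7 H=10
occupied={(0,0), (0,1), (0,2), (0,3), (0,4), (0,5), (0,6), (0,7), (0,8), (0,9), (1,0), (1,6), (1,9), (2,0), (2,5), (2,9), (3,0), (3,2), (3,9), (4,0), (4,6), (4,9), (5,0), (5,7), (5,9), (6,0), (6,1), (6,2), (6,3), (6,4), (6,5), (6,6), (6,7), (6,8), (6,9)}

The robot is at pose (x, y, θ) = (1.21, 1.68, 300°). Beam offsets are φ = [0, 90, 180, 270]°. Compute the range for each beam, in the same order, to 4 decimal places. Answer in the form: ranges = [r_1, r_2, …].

ranges = [0.7852, 2.0669, 0.4200, 0.2425]

beam 1: φ=0°, α=300°
  direction (0.5000, -0.8660); cell (1,1); t to first gridline: x 1.5800, y 0.7852 (then +2.0000 / +1.1547)
    (1,0) via y @ 0.7852  # hit
  → r_1 = 0.7852
beam 2: φ=90°, α=30°
  direction (0.8660, 0.5000); cell (1,1); t to first gridline: x 0.9122, y 0.6400 (then +1.1547 / +2.0000)
    (1,2) via y @ 0.6400
    (2,2) via x @ 0.9122
    (3,2) via x @ 2.0669  # hit
  → r_2 = 2.0669
beam 3: φ=180°, α=120°
  direction (-0.5000, 0.8660); cell (1,1); t to first gridline: x 0.4200, y 0.3695 (then +2.0000 / +1.1547)
    (1,2) via y @ 0.3695
    (0,2) via x @ 0.4200  # hit
  → r_3 = 0.4200
beam 4: φ=270°, α=210°
  direction (-0.8660, -0.5000); cell (1,1); t to first gridline: x 0.2425, y 1.3600 (then +1.1547 / +2.0000)
    (0,1) via x @ 0.2425  # hit
  → r_4 = 0.2425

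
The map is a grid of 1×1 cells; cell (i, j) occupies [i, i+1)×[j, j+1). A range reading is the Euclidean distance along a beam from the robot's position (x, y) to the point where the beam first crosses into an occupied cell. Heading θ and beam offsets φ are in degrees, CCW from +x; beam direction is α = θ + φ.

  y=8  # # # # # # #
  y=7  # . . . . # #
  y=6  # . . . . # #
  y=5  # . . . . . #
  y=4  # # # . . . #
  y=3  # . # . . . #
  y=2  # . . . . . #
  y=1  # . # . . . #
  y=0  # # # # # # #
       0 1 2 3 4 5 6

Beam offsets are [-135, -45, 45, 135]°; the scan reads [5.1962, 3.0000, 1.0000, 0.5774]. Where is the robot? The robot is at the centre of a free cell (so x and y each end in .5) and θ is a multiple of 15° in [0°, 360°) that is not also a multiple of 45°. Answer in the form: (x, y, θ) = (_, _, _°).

Enumerate (i+0.5, j+0.5, θ) over the 29 free cells and 16 admissible headings. For each, cast all 4 beams and compare to the given ranges.
  (2.5, 5.5, 75°): beam 1 = 0.5774 ≠ 5.1962 ✗
  (5.5, 5.5, 195°): beam 1 = 0.5774 ≠ 5.1962 ✗
  (4.5, 3.5, 15°): beam 1 = 2.8868 ≠ 5.1962 ✗
  (3.5, 5.5, 285°): beam 1 = 2.8868 ≠ 5.1962 ✗
  (3.5, 7.5, 210°): beam 1 = 0.5176 ≠ 5.1962 ✗
  …
  (5.5, 3.5, 255°): r_1=5.1962, r_2=3.0000, r_3=1.0000, r_4=0.5774 — all match ✓
Only this pose fits every beam.

(x, y, θ) = (5.5, 3.5, 255°)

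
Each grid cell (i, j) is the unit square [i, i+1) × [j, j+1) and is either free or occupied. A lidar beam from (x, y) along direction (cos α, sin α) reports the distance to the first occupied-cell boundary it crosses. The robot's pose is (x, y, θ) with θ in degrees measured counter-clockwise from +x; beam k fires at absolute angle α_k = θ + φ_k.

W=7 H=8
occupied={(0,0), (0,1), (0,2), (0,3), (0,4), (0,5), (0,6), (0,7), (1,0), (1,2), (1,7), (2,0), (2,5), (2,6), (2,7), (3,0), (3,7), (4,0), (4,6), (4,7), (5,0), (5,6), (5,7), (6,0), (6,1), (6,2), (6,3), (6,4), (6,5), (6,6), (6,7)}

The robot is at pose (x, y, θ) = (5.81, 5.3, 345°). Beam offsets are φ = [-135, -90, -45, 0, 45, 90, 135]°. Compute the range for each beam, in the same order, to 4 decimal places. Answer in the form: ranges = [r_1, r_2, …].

ranges = [4.6000, 4.4517, 0.3800, 0.1967, 0.2194, 0.7247, 0.8083]

beam 1: φ=-135°, α=210°
  d=(-0.8660,-0.5000)  start (5,5)  tX=0.9353 tY=0.6000  stride 1/|dx|=1.1547 1/|dy|=2.0000
    cross y-line → (5,4), t=0.6000
    cross x-line → (4,4), t=0.9353
    cross x-line → (3,4), t=2.0900
    cross y-line → (3,3), t=2.6000
    cross x-line → (2,3), t=3.2447
    cross x-line → (1,3), t=4.3994
    cross y-line → (1,2), t=4.6000 (wall)
  → r_1 = 4.6000
beam 2: φ=-90°, α=255°
  d=(-0.2588,-0.9659)  start (5,5)  tX=3.1296 tY=0.3106  stride 1/|dx|=3.8637 1/|dy|=1.0353
    cross y-line → (5,4), t=0.3106
    cross y-line → (5,3), t=1.3459
    cross y-line → (5,2), t=2.3811
    cross x-line → (4,2), t=3.1296
    cross y-line → (4,1), t=3.4164
    cross y-line → (4,0), t=4.4517 (wall)
  → r_2 = 4.4517
beam 3: φ=-45°, α=300°
  d=(0.5000,-0.8660)  start (5,5)  tX=0.3800 tY=0.3464  stride 1/|dx|=2.0000 1/|dy|=1.1547
    cross y-line → (5,4), t=0.3464
    cross x-line → (6,4), t=0.3800 (wall)
  → r_3 = 0.3800
beam 4: φ=0°, α=345°
  d=(0.9659,-0.2588)  start (5,5)  tX=0.1967 tY=1.1591  stride 1/|dx|=1.0353 1/|dy|=3.8637
    cross x-line → (6,5), t=0.1967 (wall)
  → r_4 = 0.1967
beam 5: φ=45°, α=30°
  d=(0.8660,0.5000)  start (5,5)  tX=0.2194 tY=1.4000  stride 1/|dx|=1.1547 1/|dy|=2.0000
    cross x-line → (6,5), t=0.2194 (wall)
  → r_5 = 0.2194
beam 6: φ=90°, α=75°
  d=(0.2588,0.9659)  start (5,5)  tX=0.7341 tY=0.7247  stride 1/|dx|=3.8637 1/|dy|=1.0353
    cross y-line → (5,6), t=0.7247 (wall)
  → r_6 = 0.7247
beam 7: φ=135°, α=120°
  d=(-0.5000,0.8660)  start (5,5)  tX=1.6200 tY=0.8083  stride 1/|dx|=2.0000 1/|dy|=1.1547
    cross y-line → (5,6), t=0.8083 (wall)
  → r_7 = 0.8083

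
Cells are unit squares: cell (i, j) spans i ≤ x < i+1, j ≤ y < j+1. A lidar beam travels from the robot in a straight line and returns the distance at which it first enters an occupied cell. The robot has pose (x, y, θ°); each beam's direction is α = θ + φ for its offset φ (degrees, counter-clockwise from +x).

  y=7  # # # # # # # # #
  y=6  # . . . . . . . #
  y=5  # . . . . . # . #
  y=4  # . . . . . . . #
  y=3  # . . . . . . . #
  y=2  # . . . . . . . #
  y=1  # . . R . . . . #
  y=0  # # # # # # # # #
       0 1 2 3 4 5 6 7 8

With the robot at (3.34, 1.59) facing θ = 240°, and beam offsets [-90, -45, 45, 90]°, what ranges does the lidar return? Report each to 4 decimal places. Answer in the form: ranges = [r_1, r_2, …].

ranges = [2.7020, 2.2796, 0.6108, 1.1800]

beam 1: φ=-90°, α=150°
  direction (-0.8660, 0.5000); cell (3,1); t to first gridline: x 0.3926, y 0.8200 (then +1.1547 / +2.0000)
    (2,1) via x @ 0.3926
    (2,2) via y @ 0.8200
    (1,2) via x @ 1.5473
    (0,2) via x @ 2.7020  # hit
  → r_1 = 2.7020
beam 2: φ=-45°, α=195°
  direction (-0.9659, -0.2588); cell (3,1); t to first gridline: x 0.3520, y 2.2796 (then +1.0353 / +3.8637)
    (2,1) via x @ 0.3520
    (1,1) via x @ 1.3873
    (1,0) via y @ 2.2796  # hit
  → r_2 = 2.2796
beam 3: φ=45°, α=285°
  direction (0.2588, -0.9659); cell (3,1); t to first gridline: x 2.5500, y 0.6108 (then +3.8637 / +1.0353)
    (3,0) via y @ 0.6108  # hit
  → r_3 = 0.6108
beam 4: φ=90°, α=330°
  direction (0.8660, -0.5000); cell (3,1); t to first gridline: x 0.7621, y 1.1800 (then +1.1547 / +2.0000)
    (4,1) via x @ 0.7621
    (4,0) via y @ 1.1800  # hit
  → r_4 = 1.1800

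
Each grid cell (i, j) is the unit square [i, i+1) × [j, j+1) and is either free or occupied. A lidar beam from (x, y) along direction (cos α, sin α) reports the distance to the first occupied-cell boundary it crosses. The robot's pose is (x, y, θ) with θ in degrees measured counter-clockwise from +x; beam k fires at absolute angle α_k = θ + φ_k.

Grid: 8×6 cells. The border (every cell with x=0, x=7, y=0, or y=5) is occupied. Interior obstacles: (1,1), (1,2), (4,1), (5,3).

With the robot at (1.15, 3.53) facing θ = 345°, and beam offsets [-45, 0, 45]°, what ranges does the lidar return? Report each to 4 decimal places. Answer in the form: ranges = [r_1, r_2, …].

ranges = [0.6120, 6.0564, 2.9400]

beam 1: φ=-45°, α=300°
  dir = (cos 300°, sin 300°) = (0.5000, -0.8660); from cell (1,3)
  next x-line at t=1.7000, next y-line at t=0.6120; Δt_x=2.0000, Δt_y=1.1547
    y: enter (1,2) at t=0.6120 ← occupied
  → r_1 = 0.6120
beam 2: φ=0°, α=345°
  dir = (cos 345°, sin 345°) = (0.9659, -0.2588); from cell (1,3)
  next x-line at t=0.8800, next y-line at t=2.0478; Δt_x=1.0353, Δt_y=3.8637
    x: enter (2,3) at t=0.8800
    x: enter (3,3) at t=1.9153
    y: enter (3,2) at t=2.0478
    x: enter (4,2) at t=2.9505
    x: enter (5,2) at t=3.9858
    x: enter (6,2) at t=5.0211
    y: enter (6,1) at t=5.9115
    x: enter (7,1) at t=6.0564 ← occupied
  → r_2 = 6.0564
beam 3: φ=45°, α=30°
  dir = (cos 30°, sin 30°) = (0.8660, 0.5000); from cell (1,3)
  next x-line at t=0.9815, next y-line at t=0.9400; Δt_x=1.1547, Δt_y=2.0000
    y: enter (1,4) at t=0.9400
    x: enter (2,4) at t=0.9815
    x: enter (3,4) at t=2.1362
    y: enter (3,5) at t=2.9400 ← occupied
  → r_3 = 2.9400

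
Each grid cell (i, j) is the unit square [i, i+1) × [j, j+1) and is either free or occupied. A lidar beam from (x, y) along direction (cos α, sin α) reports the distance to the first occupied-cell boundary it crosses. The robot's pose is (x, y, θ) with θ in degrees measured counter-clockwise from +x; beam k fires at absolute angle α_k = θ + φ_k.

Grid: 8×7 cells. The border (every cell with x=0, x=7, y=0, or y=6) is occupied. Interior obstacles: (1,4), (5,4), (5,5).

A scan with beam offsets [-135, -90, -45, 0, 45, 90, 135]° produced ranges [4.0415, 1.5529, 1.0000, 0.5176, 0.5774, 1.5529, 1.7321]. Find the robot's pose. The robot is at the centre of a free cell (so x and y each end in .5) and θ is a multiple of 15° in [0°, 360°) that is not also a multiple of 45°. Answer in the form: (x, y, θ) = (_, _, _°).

The pose lattice has 27·16 = 432 candidates. Test each by forward raycasting.
  (2.5, 5.5, 330°): beam 1 = 1.5529 ≠ 4.0415 ✗
  (2.5, 4.5, 120°): beam 1 = 4.6587 ≠ 4.0415 ✗
  (2.5, 5.5, 255°): beam 1 = 0.5774 ≠ 4.0415 ✗
  …
  (1.5, 2.5, 165°): r_1=4.0415, r_2=1.5529, r_3=1.0000, r_4=0.5176, r_5=0.5774, r_6=1.5529, r_7=1.7321 — all match ✓
Only this pose fits every beam.

(x, y, θ) = (1.5, 2.5, 165°)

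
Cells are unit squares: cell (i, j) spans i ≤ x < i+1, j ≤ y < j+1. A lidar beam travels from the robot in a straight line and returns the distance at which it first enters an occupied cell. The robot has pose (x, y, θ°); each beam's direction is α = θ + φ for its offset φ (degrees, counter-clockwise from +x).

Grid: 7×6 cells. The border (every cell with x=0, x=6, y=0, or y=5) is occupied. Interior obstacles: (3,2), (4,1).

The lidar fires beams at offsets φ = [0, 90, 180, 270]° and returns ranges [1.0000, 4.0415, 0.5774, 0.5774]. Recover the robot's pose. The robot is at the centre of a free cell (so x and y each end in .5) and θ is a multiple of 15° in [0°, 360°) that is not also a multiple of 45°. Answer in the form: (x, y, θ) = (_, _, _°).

(x, y, θ) = (1.5, 1.5, 330°)

The pose lattice has 18·16 = 288 candidates. Test each by forward raycasting.
  (3.5, 1.5, 15°): beam 1 = 0.5176 ≠ 1.0000 ✗
  (3.5, 4.5, 165°): beam 1 = 1.9319 ≠ 1.0000 ✗
  (1.5, 2.5, 120°): beam 2 = 0.5774 ≠ 4.0415 ✗
  (5.5, 4.5, 75°): beam 1 = 0.5176 ≠ 1.0000 ✗
  (1.5, 3.5, 255°): beam 1 = 1.9319 ≠ 1.0000 ✗
  …
  (1.5, 1.5, 330°): r_1=1.0000, r_2=4.0415, r_3=0.5774, r_4=0.5774 — all match ✓
No second candidate reproduces the full scan.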